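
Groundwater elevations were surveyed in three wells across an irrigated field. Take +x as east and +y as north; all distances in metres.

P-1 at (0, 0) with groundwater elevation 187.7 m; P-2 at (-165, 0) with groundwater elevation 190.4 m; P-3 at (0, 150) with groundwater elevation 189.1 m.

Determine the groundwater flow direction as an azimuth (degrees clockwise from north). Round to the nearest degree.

120°

∂h/∂x = (190.4 − 187.7) / (-165 − 0) = -0.01636
∂h/∂y = (189.1 − 187.7) / (150 − 0) = +0.009333
Flow direction (−∇h) has components (+0.01636 E, -0.009333 N).
Azimuth = atan2(E, N) = atan2(+0.01636, -0.009333) = 119.7° ≈ 120°.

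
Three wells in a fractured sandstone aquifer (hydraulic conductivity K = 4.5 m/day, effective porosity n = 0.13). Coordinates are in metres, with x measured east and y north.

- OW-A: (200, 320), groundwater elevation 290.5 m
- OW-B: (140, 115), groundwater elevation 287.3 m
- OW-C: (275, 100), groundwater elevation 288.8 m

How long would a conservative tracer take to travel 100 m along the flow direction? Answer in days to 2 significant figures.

Differences from OW-A: to OW-B (Δx, Δy, Δh) = (-60, -205, -3.2); to OW-C = (75, -220, -1.7).
Solve a·Δx + b·Δy = Δh: det = (-60)·(-220) − 75·(-205) = 28575.
∂h/∂x = [(-3.2)·(-220) − (-1.7)·(-205)] / 28575 = +0.01244
∂h/∂y = [(-60)·(-1.7) − 75·(-3.2)] / 28575 = +0.01197
|∇h| = √(0.01244² + 0.01197²) = 0.01726
Seepage velocity v = K·i/n = 4.5 × 0.01726 / 0.13 = 0.5975 m/day.
t = 100 / 0.5975 = 167.4 days.

170 days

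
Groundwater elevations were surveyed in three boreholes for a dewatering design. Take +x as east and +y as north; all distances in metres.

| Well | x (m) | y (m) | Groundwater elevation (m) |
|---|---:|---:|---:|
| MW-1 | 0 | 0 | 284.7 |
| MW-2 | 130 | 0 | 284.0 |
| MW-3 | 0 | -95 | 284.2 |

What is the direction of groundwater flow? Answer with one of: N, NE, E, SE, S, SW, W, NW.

SE

∂h/∂x = (284.0 − 284.7) / (130 − 0) = -0.005385
∂h/∂y = (284.2 − 284.7) / (-95 − 0) = +0.005263
Flow = −∇h = (+0.005385 east, -0.005263 north), which points southeast.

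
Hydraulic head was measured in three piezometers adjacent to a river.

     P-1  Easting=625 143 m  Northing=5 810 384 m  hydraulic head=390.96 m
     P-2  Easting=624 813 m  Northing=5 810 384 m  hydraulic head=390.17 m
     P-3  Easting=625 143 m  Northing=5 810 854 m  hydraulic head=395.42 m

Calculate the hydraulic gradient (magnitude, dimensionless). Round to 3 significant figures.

0.00979

∂h/∂x = (390.17 − 390.96) / (624813 − 625143) = +0.002394
∂h/∂y = (395.42 − 390.96) / (5810854 − 5810384) = +0.009489
|∇h| = √(0.002394² + 0.009489²) = 0.009786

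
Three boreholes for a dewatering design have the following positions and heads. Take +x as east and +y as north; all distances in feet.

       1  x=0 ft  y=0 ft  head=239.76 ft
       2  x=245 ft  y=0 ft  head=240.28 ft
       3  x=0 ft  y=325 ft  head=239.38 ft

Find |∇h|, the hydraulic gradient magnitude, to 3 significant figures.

0.00242

∂h/∂x = (240.28 − 239.76) / (245 − 0) = +0.002122
∂h/∂y = (239.38 − 239.76) / (325 − 0) = -0.001169
|∇h| = √(0.002122² + -0.001169²) = 0.002423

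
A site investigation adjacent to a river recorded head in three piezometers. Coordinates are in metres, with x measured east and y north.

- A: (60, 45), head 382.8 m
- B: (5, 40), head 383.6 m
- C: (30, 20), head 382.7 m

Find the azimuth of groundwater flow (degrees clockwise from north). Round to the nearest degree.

With h = a·x + b·y + c and A as origin, the differences give:
  (-55)·a + (-5)·b = +0.8
  (-30)·a + (-25)·b = -0.1
Eliminate b (×(-25) and ×(-5), subtract): 1225·a = -20.50 → a = ∂h/∂x = -0.01673
Back-substitute: b = ∂h/∂y = +0.02408.
Flow direction (−∇h) has components (+0.01673 E, -0.02408 N).
Azimuth = atan2(E, N) = atan2(+0.01673, -0.02408) = 145.2° ≈ 145°.

145°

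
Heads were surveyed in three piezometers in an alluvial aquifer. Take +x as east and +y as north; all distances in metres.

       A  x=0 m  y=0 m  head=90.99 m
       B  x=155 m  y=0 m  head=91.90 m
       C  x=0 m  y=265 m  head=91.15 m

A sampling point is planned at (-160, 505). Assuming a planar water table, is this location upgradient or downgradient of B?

downgradient

∂h/∂x = (91.90 − 90.99) / (155 − 0) = +0.005871
∂h/∂y = (91.15 − 90.99) / (265 − 0) = +0.0006038
Head at (-160, 505) = 90.99 + (+0.005871)·(-160) + (+0.0006038)·(505) = 90.36 m.
That is lower than the 91.90 m at B, so the point is downgradient.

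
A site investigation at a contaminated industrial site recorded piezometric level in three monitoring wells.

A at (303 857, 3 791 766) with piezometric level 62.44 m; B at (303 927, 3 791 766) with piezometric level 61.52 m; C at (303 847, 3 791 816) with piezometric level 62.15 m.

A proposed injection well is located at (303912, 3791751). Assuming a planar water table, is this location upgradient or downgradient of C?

downgradient

Differences from A: to B (Δx, Δy, Δh) = (70, 0, -0.92); to C = (-10, 50, -0.29).
Determinant of the coordinate differences = 70·50 − (-10)·0 = 3500.
∂h/∂x = [(-0.92)·50 − (-0.29)·0] / 3500 = -0.01314
∂h/∂y = [70·(-0.29) − (-10)·(-0.92)] / 3500 = -0.008429
Head at (303912, 3791751) = 62.44 + (-0.01314)·(55) + (-0.008429)·(-15) = 61.84 m.
That is lower than the 62.15 m at C, so the point is downgradient.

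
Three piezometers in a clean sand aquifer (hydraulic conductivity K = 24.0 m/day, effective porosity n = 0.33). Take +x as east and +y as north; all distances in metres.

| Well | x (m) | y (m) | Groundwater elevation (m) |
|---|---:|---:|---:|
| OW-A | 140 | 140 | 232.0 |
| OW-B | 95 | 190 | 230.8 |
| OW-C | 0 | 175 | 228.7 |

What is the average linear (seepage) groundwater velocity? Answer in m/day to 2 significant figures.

1.7 m/day

Differences from OW-A: to OW-B (Δx, Δy, Δh) = (-45, 50, -1.2); to OW-C = (-140, 35, -3.3).
Determinant of the coordinate differences = (-45)·35 − (-140)·50 = 5425.
∂h/∂x = [(-1.2)·35 − (-3.3)·50] / 5425 = +0.02267
∂h/∂y = [(-45)·(-3.3) − (-140)·(-1.2)] / 5425 = -0.003594
|∇h| = √(0.02267² + -0.003594²) = 0.02295
Seepage velocity v = K·i/n = 24.0 × 0.02295 / 0.33 = 1.669 m/day.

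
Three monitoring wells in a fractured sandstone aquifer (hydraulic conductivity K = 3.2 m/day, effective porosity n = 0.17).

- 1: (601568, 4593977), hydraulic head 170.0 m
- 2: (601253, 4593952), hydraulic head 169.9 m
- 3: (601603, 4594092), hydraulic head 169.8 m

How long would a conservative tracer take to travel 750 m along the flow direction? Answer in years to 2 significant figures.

Taking 1 as reference: 2−1 = (-315, -25, -0.1); 3−1 = (35, 115, -0.2).
Determinant of the coordinate differences = (-315)·115 − 35·(-25) = -35350.
∂h/∂x = [(-0.1)·115 − (-0.2)·(-25)] / -35350 = +0.0004668
∂h/∂y = [(-315)·(-0.2) − 35·(-0.1)] / -35350 = -0.001881
|∇h| = √(0.0004668² + -0.001881²) = 0.001938
Seepage velocity v = K·i/n = 3.2 × 0.001938 / 0.17 = 0.03648 m/day.
t = 750 / 0.03648 = 2.056e+04 days = 56.3 years.

56 years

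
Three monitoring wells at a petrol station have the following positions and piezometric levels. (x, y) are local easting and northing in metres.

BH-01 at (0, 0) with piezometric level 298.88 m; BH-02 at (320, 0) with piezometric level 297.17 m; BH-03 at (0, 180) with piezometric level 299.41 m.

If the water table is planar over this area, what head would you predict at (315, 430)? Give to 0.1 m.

298.5 m

∂h/∂x = (297.17 − 298.88) / (320 − 0) = -0.005344
∂h/∂y = (299.41 − 298.88) / (180 − 0) = +0.002944
h(315, 430) = 298.88 + (-0.005344)·(315) + (+0.002944)·(430) = 298.88 -1.683 +1.266 = 298.463 m.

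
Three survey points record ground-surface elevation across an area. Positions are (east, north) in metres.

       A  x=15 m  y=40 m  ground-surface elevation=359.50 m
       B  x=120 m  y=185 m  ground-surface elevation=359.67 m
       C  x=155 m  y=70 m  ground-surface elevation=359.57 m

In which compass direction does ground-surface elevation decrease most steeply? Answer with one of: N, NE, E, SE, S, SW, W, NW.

Differences from A: to B (Δx, Δy, Δh) = (105, 145, +0.17); to C = (140, 30, +0.07).
Solve a·Δx + b·Δy = Δz: det = 105·30 − 140·145 = -17150.
∂z/∂x = [(+0.17)·30 − (+0.07)·145] / -17150 = +0.0002945
∂z/∂y = [105·(+0.07) − 140·(+0.17)] / -17150 = +0.0009592
Steepest decrease is along −∇f = (-0.0002945 E, -0.0009592 N) → south.

S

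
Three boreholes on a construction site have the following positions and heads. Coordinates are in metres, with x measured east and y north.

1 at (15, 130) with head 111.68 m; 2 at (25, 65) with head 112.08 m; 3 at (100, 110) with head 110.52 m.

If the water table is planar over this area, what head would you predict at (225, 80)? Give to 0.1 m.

108.8 m

Three-point gradient (reference 1): Δ to 2 = (10, -65, +0.40), Δ to 3 = (85, -20, -1.16).
∂h/∂x = -0.01566, ∂h/∂y = -0.008563 (det = 5325).
h(225, 80) = 111.68 + (-0.01566)·(210) + (-0.008563)·(-50) = 111.68 -3.289 +0.428 = 108.819 m.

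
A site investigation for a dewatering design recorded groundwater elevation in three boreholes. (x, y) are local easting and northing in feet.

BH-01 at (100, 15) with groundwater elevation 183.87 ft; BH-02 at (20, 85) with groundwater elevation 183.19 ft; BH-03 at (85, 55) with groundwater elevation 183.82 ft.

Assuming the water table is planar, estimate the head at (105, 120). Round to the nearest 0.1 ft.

184.2 ft

Differences from BH-01: to BH-02 (Δx, Δy, Δh) = (-80, 70, -0.68); to BH-03 = (-15, 40, -0.05).
Solve a·Δx + b·Δy = Δh: det = (-80)·40 − (-15)·70 = -2150.
∂h/∂x = [(-0.68)·40 − (-0.05)·70] / -2150 = +0.01102
∂h/∂y = [(-80)·(-0.05) − (-15)·(-0.68)] / -2150 = +0.002884
h(105, 120) = 183.87 + (+0.01102)·(5) + (+0.002884)·(105) = 183.87 +0.055 +0.303 = 184.228 ft.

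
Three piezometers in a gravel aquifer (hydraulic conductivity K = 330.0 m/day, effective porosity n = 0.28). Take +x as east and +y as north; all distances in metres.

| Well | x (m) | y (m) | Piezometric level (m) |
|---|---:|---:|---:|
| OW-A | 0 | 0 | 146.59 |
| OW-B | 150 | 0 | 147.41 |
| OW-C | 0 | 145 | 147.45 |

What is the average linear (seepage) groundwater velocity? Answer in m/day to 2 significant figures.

9.5 m/day

∂h/∂x = (147.41 − 146.59) / (150 − 0) = +0.005467
∂h/∂y = (147.45 − 146.59) / (145 − 0) = +0.005931
|∇h| = √(0.005467² + 0.005931²) = 0.008066
Seepage velocity v = K·i/n = 330.0 × 0.008066 / 0.28 = 9.506 m/day.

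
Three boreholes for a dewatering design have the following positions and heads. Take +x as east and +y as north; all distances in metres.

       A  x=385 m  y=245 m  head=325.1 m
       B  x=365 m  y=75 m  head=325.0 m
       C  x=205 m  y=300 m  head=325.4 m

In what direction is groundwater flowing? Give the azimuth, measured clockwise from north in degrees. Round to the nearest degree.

118°

With h = a·x + b·y + c and A as origin, the differences give:
  (-20)·a + (-170)·b = -0.1
  (-180)·a + 55·b = +0.3
Eliminate b (×55 and ×(-170), subtract): -31700·a = 45.50 → a = ∂h/∂x = -0.001435
Back-substitute: b = ∂h/∂y = +0.0007571.
Flow direction (−∇h) has components (+0.001435 E, -0.0007571 N).
Azimuth = atan2(E, N) = atan2(+0.001435, -0.0007571) = 117.8° ≈ 118°.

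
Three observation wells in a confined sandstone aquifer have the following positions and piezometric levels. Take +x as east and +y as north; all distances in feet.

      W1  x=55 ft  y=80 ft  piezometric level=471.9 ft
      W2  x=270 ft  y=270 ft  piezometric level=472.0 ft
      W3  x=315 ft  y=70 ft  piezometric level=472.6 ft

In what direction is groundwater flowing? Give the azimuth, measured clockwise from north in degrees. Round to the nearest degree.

313°

Differences from W1: to W2 (Δx, Δy, Δh) = (215, 190, +0.1); to W3 = (260, -10, +0.7).
Determinant of the coordinate differences = 215·(-10) − 260·190 = -51550.
∂h/∂x = [(+0.1)·(-10) − (+0.7)·190] / -51550 = +0.002599
∂h/∂y = [215·(+0.7) − 260·(+0.1)] / -51550 = -0.002415
Flow direction (−∇h) has components (-0.002599 E, +0.002415 N).
Azimuth = atan2(E, N) = atan2(-0.002599, +0.002415) = 312.9° ≈ 313°.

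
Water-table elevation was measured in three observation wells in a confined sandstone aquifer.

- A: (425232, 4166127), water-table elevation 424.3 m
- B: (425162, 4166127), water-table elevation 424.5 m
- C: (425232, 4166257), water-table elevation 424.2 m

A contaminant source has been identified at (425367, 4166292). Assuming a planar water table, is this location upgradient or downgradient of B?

∂h/∂x = (424.5 − 424.3) / (425162 − 425232) = -0.002857
∂h/∂y = (424.2 − 424.3) / (4166257 − 4166127) = -0.0007692
Head at (425367, 4166292) = 424.3 + (-0.002857)·(135) + (-0.0007692)·(165) = 423.79 m.
That is lower than the 424.5 m at B, so the point is downgradient.

downgradient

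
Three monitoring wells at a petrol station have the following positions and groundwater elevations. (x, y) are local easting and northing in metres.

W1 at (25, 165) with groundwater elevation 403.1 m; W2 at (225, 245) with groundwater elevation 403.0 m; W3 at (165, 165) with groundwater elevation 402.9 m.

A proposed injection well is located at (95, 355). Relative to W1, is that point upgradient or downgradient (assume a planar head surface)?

upgradient

Differences from W1: to W2 (Δx, Δy, Δh) = (200, 80, -0.1); to W3 = (140, 0, -0.2).
Solve a·Δx + b·Δy = Δh: det = 200·0 − 140·80 = -11200.
∂h/∂x = [(-0.1)·0 − (-0.2)·80] / -11200 = -0.001429
∂h/∂y = [200·(-0.2) − 140·(-0.1)] / -11200 = +0.002321
Head at (95, 355) = 403.1 + (-0.001429)·(70) + (+0.002321)·(190) = 403.44 m.
That is higher than the 403.1 m at W1, so the point is upgradient.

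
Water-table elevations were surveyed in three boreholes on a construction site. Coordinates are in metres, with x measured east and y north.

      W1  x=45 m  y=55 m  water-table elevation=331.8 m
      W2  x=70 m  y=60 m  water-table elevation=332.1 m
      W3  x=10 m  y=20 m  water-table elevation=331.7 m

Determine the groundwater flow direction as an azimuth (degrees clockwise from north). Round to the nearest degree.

309°

Taking W1 as reference: W2−W1 = (25, 5, +0.3); W3−W1 = (-35, -35, -0.1).
Determinant of the coordinate differences = 25·(-35) − (-35)·5 = -700.
∂h/∂x = [(+0.3)·(-35) − (-0.1)·5] / -700 = +0.01429
∂h/∂y = [25·(-0.1) − (-35)·(+0.3)] / -700 = -0.01143
Flow direction (−∇h) has components (-0.01429 E, +0.01143 N).
Azimuth = atan2(E, N) = atan2(-0.01429, +0.01143) = 308.7° ≈ 309°.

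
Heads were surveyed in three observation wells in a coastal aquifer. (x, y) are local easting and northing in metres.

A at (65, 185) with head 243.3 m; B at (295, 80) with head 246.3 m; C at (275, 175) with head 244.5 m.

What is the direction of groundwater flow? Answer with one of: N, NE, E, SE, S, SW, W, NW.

With h = a·x + b·y + c and A as origin, the differences give:
  230·a + (-105)·b = +3.0
  210·a + (-10)·b = +1.2
Eliminate b (×(-10) and ×(-105), subtract): 19750·a = 96.00 → a = ∂h/∂x = +0.004861
Back-substitute: b = ∂h/∂y = -0.01792.
Flow = −∇h = (-0.004861 east, +0.01792 north), which points north.

N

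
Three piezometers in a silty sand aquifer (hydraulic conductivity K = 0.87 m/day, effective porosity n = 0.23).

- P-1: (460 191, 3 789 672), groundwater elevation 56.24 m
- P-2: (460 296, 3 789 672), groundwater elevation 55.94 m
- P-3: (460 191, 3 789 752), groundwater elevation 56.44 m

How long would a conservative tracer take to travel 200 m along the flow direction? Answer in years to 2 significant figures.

38 years

∂h/∂x = (55.94 − 56.24) / (460296 − 460191) = -0.002857
∂h/∂y = (56.44 − 56.24) / (3789752 − 3789672) = +0.002500
|∇h| = √(-0.002857² + 0.002500²) = 0.003796
Seepage velocity v = K·i/n = 0.87 × 0.003796 / 0.23 = 0.01436 m/day.
t = 200 / 0.01436 = 1.393e+04 days = 38.1 years.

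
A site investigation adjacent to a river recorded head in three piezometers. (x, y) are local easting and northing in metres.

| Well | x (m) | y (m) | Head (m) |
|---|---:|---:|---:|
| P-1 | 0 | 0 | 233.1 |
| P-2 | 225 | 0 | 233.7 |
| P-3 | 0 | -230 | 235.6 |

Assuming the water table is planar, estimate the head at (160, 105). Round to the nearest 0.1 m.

∂h/∂x = (233.7 − 233.1) / (225 − 0) = +0.002667
∂h/∂y = (235.6 − 233.1) / (-230 − 0) = -0.01087
h(160, 105) = 233.1 + (+0.002667)·(160) + (-0.01087)·(105) = 233.1 +0.427 -1.141 = 232.385 m.

232.4 m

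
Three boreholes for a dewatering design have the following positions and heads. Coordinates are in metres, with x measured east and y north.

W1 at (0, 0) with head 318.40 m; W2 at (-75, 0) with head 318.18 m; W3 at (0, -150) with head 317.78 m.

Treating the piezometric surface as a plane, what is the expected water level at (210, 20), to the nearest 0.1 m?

319.1 m

∂h/∂x = (318.18 − 318.40) / (-75 − 0) = +0.002933
∂h/∂y = (317.78 − 318.40) / (-150 − 0) = +0.004133
h(210, 20) = 318.40 + (+0.002933)·(210) + (+0.004133)·(20) = 318.40 +0.616 +0.083 = 319.099 m.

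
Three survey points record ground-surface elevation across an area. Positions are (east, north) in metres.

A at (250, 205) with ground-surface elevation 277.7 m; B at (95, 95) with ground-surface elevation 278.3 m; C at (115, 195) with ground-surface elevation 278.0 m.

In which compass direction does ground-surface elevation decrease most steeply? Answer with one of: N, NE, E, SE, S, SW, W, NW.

With z = a·x + b·y + c and A as origin, the differences give:
  (-155)·a + (-110)·b = +0.6
  (-135)·a + (-10)·b = +0.3
Eliminate b (×(-10) and ×(-110), subtract): -13300·a = 27.00 → a = ∂z/∂x = -0.002030
Back-substitute: b = ∂z/∂y = -0.002594.
Steepest decrease is along −∇f = (+0.002030 E, +0.002594 N) → northeast.

NE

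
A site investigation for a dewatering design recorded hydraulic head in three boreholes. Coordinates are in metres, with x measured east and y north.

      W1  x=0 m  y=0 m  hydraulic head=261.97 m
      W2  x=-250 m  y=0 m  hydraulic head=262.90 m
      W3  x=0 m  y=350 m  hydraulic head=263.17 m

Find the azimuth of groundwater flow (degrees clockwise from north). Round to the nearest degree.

∂h/∂x = (262.90 − 261.97) / (-250 − 0) = -0.003720
∂h/∂y = (263.17 − 261.97) / (350 − 0) = +0.003429
Flow direction (−∇h) has components (+0.003720 E, -0.003429 N).
Azimuth = atan2(E, N) = atan2(+0.003720, -0.003429) = 132.7° ≈ 133°.

133°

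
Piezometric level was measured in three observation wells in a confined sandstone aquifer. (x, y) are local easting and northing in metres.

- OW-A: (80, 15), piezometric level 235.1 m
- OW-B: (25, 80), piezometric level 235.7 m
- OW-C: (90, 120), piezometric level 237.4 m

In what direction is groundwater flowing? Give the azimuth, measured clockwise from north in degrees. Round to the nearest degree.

Taking OW-A as reference: OW-B−OW-A = (-55, 65, +0.6); OW-C−OW-A = (10, 105, +2.3).
Solve a·Δx + b·Δy = Δh: det = (-55)·105 − 10·65 = -6425.
∂h/∂x = [(+0.6)·105 − (+2.3)·65] / -6425 = +0.01346
∂h/∂y = [(-55)·(+2.3) − 10·(+0.6)] / -6425 = +0.02062
Flow direction (−∇h) has components (-0.01346 E, -0.02062 N).
Azimuth = atan2(E, N) = atan2(-0.01346, -0.02062) = 213.1° ≈ 213°.

213°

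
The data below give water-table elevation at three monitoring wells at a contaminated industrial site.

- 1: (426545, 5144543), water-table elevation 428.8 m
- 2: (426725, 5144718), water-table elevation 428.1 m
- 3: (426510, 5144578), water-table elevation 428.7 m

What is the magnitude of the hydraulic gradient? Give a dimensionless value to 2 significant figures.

0.0035

Taking 1 as reference: 2−1 = (180, 175, -0.7); 3−1 = (-35, 35, -0.1).
Solve a·Δx + b·Δy = Δh: det = 180·35 − (-35)·175 = 12425.
∂h/∂x = [(-0.7)·35 − (-0.1)·175] / 12425 = -0.0005634
∂h/∂y = [180·(-0.1) − (-35)·(-0.7)] / 12425 = -0.003421
|∇h| = √(-0.0005634² + -0.003421²) = 0.003467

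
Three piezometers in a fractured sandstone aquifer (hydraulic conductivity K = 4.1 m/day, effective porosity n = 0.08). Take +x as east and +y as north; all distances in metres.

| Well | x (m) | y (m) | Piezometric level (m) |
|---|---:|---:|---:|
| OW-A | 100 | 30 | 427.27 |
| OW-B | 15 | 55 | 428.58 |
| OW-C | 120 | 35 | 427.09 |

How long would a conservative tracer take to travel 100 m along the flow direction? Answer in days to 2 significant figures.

Taking OW-A as reference: OW-B−OW-A = (-85, 25, +1.31); OW-C−OW-A = (20, 5, -0.18).
Solve a·Δx + b·Δy = Δh: det = (-85)·5 − 20·25 = -925.
∂h/∂x = [(+1.31)·5 − (-0.18)·25] / -925 = -0.01195
∂h/∂y = [(-85)·(-0.18) − 20·(+1.31)] / -925 = +0.01178
|∇h| = √(-0.01195² + 0.01178²) = 0.01678
Seepage velocity v = K·i/n = 4.1 × 0.01678 / 0.08 = 0.86 m/day.
t = 100 / 0.86 = 116.3 days.

120 days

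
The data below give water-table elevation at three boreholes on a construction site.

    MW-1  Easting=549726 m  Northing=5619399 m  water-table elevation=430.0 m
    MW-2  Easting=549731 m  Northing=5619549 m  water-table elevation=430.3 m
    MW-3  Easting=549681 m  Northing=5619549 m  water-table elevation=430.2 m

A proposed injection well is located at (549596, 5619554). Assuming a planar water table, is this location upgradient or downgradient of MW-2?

With h = a·x + b·y + c and MW-1 as origin, the differences give:
  5·a + 150·b = +0.3
  (-45)·a + 150·b = +0.2
Eliminate b (×150 and ×150, subtract): 7500·a = 15.00 → a = ∂h/∂x = +0.002000
Back-substitute: b = ∂h/∂y = +0.001933.
Head at (549596, 5619554) = 430.0 + (+0.002000)·(-130) + (+0.001933)·(155) = 430.04 m.
That is lower than the 430.3 m at MW-2, so the point is downgradient.

downgradient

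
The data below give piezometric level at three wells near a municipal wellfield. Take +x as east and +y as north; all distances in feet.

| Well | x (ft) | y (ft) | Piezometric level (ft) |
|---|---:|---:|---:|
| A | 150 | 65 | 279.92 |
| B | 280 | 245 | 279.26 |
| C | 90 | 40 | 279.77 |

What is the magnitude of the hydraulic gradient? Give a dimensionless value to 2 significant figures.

0.0097

Taking A as reference: B−A = (130, 180, -0.66); C−A = (-60, -25, -0.15).
Solve a·Δx + b·Δy = Δh: det = 130·(-25) − (-60)·180 = 7550.
∂h/∂x = [(-0.66)·(-25) − (-0.15)·180] / 7550 = +0.005762
∂h/∂y = [130·(-0.15) − (-60)·(-0.66)] / 7550 = -0.007828
|∇h| = √(0.005762² + -0.007828²) = 0.00972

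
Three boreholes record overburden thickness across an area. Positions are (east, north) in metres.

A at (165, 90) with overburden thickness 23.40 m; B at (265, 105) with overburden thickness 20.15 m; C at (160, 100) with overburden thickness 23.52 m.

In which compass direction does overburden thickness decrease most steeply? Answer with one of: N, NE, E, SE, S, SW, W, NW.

E

Taking A as reference: B−A = (100, 15, -3.25); C−A = (-5, 10, +0.12).
Solve a·Δx + b·Δy = Δd: det = 100·10 − (-5)·15 = 1075.
∂d/∂x = [(-3.25)·10 − (+0.12)·15] / 1075 = -0.03191
∂d/∂y = [100·(+0.12) − (-5)·(-3.25)] / 1075 = -0.003953
Steepest decrease is along −∇f = (+0.03191 E, +0.003953 N) → east.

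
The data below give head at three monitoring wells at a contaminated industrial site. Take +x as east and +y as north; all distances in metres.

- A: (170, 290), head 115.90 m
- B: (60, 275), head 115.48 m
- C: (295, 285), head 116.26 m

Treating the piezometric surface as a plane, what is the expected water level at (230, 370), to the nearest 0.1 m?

116.5 m

With h = a·x + b·y + c and A as origin, the differences give:
  (-110)·a + (-15)·b = -0.42
  125·a + (-5)·b = +0.36
Eliminate b (×(-5) and ×(-15), subtract): 2425·a = 7.500 → a = ∂h/∂x = +0.003093
Back-substitute: b = ∂h/∂y = +0.005320.
h(230, 370) = 115.90 + (+0.003093)·(60) + (+0.005320)·(80) = 115.90 +0.186 +0.426 = 116.511 m.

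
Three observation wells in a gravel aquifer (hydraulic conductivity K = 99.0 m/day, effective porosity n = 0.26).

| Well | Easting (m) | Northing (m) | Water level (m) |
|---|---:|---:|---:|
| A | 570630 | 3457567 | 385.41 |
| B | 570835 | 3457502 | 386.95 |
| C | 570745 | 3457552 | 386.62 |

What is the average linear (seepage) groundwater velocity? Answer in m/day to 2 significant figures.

7.8 m/day

Taking A as reference: B−A = (205, -65, +1.54); C−A = (115, -15, +1.21).
Solve a·Δx + b·Δy = Δh: det = 205·(-15) − 115·(-65) = 4400.
∂h/∂x = [(+1.54)·(-15) − (+1.21)·(-65)] / 4400 = +0.01262
∂h/∂y = [205·(+1.21) − 115·(+1.54)] / 4400 = +0.01612
|∇h| = √(0.01262² + 0.01612²) = 0.02047
Seepage velocity v = K·i/n = 99.0 × 0.02047 / 0.26 = 7.794 m/day.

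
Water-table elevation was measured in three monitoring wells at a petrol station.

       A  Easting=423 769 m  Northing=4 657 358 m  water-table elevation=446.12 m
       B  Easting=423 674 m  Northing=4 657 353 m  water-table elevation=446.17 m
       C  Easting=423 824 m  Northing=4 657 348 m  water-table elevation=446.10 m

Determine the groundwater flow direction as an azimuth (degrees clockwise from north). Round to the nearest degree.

Taking A as reference: B−A = (-95, -5, +0.05); C−A = (55, -10, -0.02).
Solve a·Δx + b·Δy = Δh: det = (-95)·(-10) − 55·(-5) = 1225.
∂h/∂x = [(+0.05)·(-10) − (-0.02)·(-5)] / 1225 = -0.0004898
∂h/∂y = [(-95)·(-0.02) − 55·(+0.05)] / 1225 = -0.0006939
Flow direction (−∇h) has components (+0.0004898 E, +0.0006939 N).
Azimuth = atan2(E, N) = atan2(+0.0004898, +0.0006939) = 35.2° ≈ 035°.

035°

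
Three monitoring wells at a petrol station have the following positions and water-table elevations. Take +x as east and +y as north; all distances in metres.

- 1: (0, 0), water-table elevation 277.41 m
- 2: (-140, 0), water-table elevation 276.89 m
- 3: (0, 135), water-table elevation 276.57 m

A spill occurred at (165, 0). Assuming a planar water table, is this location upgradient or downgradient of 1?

upgradient

∂h/∂x = (276.89 − 277.41) / (-140 − 0) = +0.003714
∂h/∂y = (276.57 − 277.41) / (135 − 0) = -0.006222
Head at (165, 0) = 277.41 + (+0.003714)·(165) + (-0.006222)·(0) = 278.02 m.
That is higher than the 277.41 m at 1, so the point is upgradient.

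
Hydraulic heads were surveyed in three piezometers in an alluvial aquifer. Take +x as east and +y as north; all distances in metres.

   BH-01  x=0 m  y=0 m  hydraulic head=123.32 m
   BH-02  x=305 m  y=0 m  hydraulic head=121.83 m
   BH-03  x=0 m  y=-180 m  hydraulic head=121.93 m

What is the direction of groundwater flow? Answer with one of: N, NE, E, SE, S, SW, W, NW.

SE

∂h/∂x = (121.83 − 123.32) / (305 − 0) = -0.004885
∂h/∂y = (121.93 − 123.32) / (-180 − 0) = +0.007722
Flow = −∇h = (+0.004885 east, -0.007722 north), which points southeast.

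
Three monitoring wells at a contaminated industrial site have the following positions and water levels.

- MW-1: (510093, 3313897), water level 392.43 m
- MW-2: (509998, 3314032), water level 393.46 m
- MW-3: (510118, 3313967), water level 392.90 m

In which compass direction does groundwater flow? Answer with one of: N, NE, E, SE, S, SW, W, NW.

S

Three-point gradient (reference MW-1): Δ to MW-2 = (-95, 135, +1.03), Δ to MW-3 = (25, 70, +0.47).
∂h/∂x = -0.0008628, ∂h/∂y = +0.007022 (det = -10025).
Flow = −∇h = (+0.0008628 east, -0.007022 north), which points south.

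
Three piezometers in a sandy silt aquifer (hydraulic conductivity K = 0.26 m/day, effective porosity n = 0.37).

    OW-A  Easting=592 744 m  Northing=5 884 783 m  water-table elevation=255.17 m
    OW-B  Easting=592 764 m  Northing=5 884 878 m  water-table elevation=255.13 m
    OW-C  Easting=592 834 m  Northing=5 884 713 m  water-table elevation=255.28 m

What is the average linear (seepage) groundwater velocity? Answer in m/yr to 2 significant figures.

Differences from OW-A: to OW-B (Δx, Δy, Δh) = (20, 95, -0.04); to OW-C = (90, -70, +0.11).
Solve a·Δx + b·Δy = Δh: det = 20·(-70) − 90·95 = -9950.
∂h/∂x = [(-0.04)·(-70) − (+0.11)·95] / -9950 = +0.0007688
∂h/∂y = [20·(+0.11) − 90·(-0.04)] / -9950 = -0.0005829
|∇h| = √(0.0007688² + -0.0005829²) = 0.0009648
Seepage velocity v = K·i/n = 0.26 × 0.0009648 / 0.37 = 0.000678 m/day = 0.2476 m/yr.

0.25 m/yr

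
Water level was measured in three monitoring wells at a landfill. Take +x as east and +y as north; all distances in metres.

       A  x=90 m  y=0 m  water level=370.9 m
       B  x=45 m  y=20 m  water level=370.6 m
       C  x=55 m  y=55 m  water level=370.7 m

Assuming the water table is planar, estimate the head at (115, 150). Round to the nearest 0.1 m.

371.2 m

Differences from A: to B (Δx, Δy, Δh) = (-45, 20, -0.3); to C = (-35, 55, -0.2).
Determinant of the coordinate differences = (-45)·55 − (-35)·20 = -1775.
∂h/∂x = [(-0.3)·55 − (-0.2)·20] / -1775 = +0.007042
∂h/∂y = [(-45)·(-0.2) − (-35)·(-0.3)] / -1775 = +0.0008451
h(115, 150) = 370.9 + (+0.007042)·(25) + (+0.0008451)·(150) = 370.9 +0.176 +0.127 = 371.203 m.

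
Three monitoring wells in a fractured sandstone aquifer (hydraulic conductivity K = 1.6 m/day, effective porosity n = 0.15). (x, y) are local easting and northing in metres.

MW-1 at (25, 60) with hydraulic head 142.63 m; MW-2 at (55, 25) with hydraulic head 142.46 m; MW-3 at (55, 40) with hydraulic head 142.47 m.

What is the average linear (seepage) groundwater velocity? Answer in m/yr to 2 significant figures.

19 m/yr

Taking MW-1 as reference: MW-2−MW-1 = (30, -35, -0.17); MW-3−MW-1 = (30, -20, -0.16).
Determinant of the coordinate differences = 30·(-20) − 30·(-35) = 450.
∂h/∂x = [(-0.17)·(-20) − (-0.16)·(-35)] / 450 = -0.004889
∂h/∂y = [30·(-0.16) − 30·(-0.17)] / 450 = +0.0006667
|∇h| = √(-0.004889² + 0.0006667²) = 0.004934
Seepage velocity v = K·i/n = 1.6 × 0.004934 / 0.15 = 0.05263 m/day = 19.22 m/yr.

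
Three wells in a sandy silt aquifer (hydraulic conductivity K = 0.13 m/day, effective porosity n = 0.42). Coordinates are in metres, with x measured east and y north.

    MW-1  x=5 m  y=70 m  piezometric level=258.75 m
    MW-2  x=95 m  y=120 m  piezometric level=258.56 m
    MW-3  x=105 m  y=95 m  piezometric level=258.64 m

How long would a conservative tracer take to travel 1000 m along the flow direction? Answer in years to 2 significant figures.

2700 years

Differences from MW-1: to MW-2 (Δx, Δy, Δh) = (90, 50, -0.19); to MW-3 = (100, 25, -0.11).
Determinant of the coordinate differences = 90·25 − 100·50 = -2750.
∂h/∂x = [(-0.19)·25 − (-0.11)·50] / -2750 = -0.0002727
∂h/∂y = [90·(-0.11) − 100·(-0.19)] / -2750 = -0.003309
|∇h| = √(-0.0002727² + -0.003309²) = 0.00332
Seepage velocity v = K·i/n = 0.13 × 0.00332 / 0.42 = 0.001028 m/day.
t = 1000 / 0.001028 = 9.728e+05 days = 2.66e+03 years.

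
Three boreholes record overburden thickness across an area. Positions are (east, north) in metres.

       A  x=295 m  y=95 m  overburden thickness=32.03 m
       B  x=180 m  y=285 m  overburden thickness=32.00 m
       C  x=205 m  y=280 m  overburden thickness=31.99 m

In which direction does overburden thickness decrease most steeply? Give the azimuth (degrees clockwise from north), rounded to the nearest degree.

047°

With d = a·x + b·y + c and A as origin, the differences give:
  (-115)·a + 190·b = -0.03
  (-90)·a + 185·b = -0.04
Eliminate b (×185 and ×190, subtract): -4175·a = 2.050 → a = ∂d/∂x = -0.0004910
Back-substitute: b = ∂d/∂y = -0.0004551.
Steepest decrease is along −∇f: components (+0.0004910 E, +0.0004551 N).
Azimuth = atan2(+0.0004910, +0.0004551) = 47.2° ≈ 047°.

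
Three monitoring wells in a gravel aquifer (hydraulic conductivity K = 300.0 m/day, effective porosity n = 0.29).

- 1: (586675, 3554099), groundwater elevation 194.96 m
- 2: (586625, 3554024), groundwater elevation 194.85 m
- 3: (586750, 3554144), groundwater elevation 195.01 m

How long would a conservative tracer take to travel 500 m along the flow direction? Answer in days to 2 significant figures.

With h = a·x + b·y + c and 1 as origin, the differences give:
  (-50)·a + (-75)·b = -0.11
  75·a + 45·b = +0.05
Eliminate b (×45 and ×(-75), subtract): 3375·a = -1.200 → a = ∂h/∂x = -0.0003556
Back-substitute: b = ∂h/∂y = +0.001704.
|∇h| = √(-0.0003556² + 0.001704²) = 0.001741
Seepage velocity v = K·i/n = 300.0 × 0.001741 / 0.29 = 1.801 m/day.
t = 500 / 1.801 = 277.6 days.

280 days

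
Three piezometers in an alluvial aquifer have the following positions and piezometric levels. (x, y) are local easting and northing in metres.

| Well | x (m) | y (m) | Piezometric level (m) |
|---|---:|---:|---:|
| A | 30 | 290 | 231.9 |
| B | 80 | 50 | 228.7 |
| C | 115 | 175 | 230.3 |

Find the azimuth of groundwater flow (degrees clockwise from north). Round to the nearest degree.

175°

Taking A as reference: B−A = (50, -240, -3.2); C−A = (85, -115, -1.6).
Solve a·Δx + b·Δy = Δh: det = 50·(-115) − 85·(-240) = 14650.
∂h/∂x = [(-3.2)·(-115) − (-1.6)·(-240)] / 14650 = -0.001092
∂h/∂y = [50·(-1.6) − 85·(-3.2)] / 14650 = +0.01311
Flow direction (−∇h) has components (+0.001092 E, -0.01311 N).
Azimuth = atan2(E, N) = atan2(+0.001092, -0.01311) = 175.2° ≈ 175°.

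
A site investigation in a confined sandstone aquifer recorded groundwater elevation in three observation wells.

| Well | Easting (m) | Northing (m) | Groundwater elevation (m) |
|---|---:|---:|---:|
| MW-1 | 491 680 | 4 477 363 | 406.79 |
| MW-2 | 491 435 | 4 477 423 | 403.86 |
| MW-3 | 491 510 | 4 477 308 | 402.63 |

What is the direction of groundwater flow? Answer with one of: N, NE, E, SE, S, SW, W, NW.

SW

With h = a·x + b·y + c and MW-1 as origin, the differences give:
  (-245)·a + 60·b = -2.93
  (-170)·a + (-55)·b = -4.16
Eliminate b (×(-55) and ×60, subtract): 23675·a = 410.750 → a = ∂h/∂x = +0.01735
Back-substitute: b = ∂h/∂y = +0.02201.
Flow = −∇h = (-0.01735 east, -0.02201 north), which points southwest.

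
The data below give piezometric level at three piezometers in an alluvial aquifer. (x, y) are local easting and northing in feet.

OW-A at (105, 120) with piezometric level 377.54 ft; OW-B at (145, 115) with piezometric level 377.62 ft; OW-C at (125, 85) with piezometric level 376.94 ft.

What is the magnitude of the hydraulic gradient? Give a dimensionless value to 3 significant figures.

With h = a·x + b·y + c and OW-A as origin, the differences give:
  40·a + (-5)·b = +0.08
  20·a + (-35)·b = -0.60
Eliminate b (×(-35) and ×(-5), subtract): -1300·a = -5.800 → a = ∂h/∂x = +0.004462
Back-substitute: b = ∂h/∂y = +0.01969.
|∇h| = √(0.004462² + 0.01969²) = 0.02019

0.0202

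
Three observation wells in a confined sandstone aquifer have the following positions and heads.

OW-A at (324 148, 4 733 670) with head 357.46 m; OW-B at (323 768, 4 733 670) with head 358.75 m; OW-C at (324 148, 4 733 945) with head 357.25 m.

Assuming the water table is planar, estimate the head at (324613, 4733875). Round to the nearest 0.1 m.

∂h/∂x = (358.75 − 357.46) / (323768 − 324148) = -0.003395
∂h/∂y = (357.25 − 357.46) / (4733945 − 4733670) = -0.0007636
h(324613, 4733875) = 357.46 + (-0.003395)·(465) + (-0.0007636)·(205) = 357.46 -1.579 -0.157 = 355.725 m.

355.7 m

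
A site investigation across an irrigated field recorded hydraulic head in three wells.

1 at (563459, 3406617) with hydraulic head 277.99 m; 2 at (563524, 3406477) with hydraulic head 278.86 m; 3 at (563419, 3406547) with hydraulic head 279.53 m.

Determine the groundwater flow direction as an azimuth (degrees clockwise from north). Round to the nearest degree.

049°

Taking 1 as reference: 2−1 = (65, -140, +0.87); 3−1 = (-40, -70, +1.54).
Determinant of the coordinate differences = 65·(-70) − (-40)·(-140) = -10150.
∂h/∂x = [(+0.87)·(-70) − (+1.54)·(-140)] / -10150 = -0.01524
∂h/∂y = [65·(+1.54) − (-40)·(+0.87)] / -10150 = -0.01329
Flow direction (−∇h) has components (+0.01524 E, +0.01329 N).
Azimuth = atan2(E, N) = atan2(+0.01524, +0.01329) = 48.9° ≈ 049°.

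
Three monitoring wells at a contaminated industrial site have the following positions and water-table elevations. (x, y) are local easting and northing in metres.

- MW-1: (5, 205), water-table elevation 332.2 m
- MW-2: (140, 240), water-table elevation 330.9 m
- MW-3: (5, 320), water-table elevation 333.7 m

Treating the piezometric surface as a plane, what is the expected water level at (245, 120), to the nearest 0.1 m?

328.0 m

With h = a·x + b·y + c and MW-1 as origin, the differences give:
  135·a + 35·b = -1.3
  0·a + 115·b = +1.5
Eliminate b (×115 and ×35, subtract): 15525·a = -202.00 → a = ∂h/∂x = -0.01301
Back-substitute: b = ∂h/∂y = +0.01304.
h(245, 120) = 332.2 + (-0.01301)·(240) + (+0.01304)·(-85) = 332.2 -3.123 -1.109 = 327.969 m.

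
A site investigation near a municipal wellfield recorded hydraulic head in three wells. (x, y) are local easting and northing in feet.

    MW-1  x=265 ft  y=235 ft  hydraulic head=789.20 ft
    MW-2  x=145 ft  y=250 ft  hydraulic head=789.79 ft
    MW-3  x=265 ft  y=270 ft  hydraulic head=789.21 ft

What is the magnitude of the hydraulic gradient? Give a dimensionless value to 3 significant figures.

With h = a·x + b·y + c and MW-1 as origin, the differences give:
  (-120)·a + 15·b = +0.59
  0·a + 35·b = +0.01
Eliminate b (×35 and ×15, subtract): -4200·a = 20.500 → a = ∂h/∂x = -0.004881
Back-substitute: b = ∂h/∂y = +0.0002857.
|∇h| = √(-0.004881² + 0.0002857²) = 0.004889

0.00489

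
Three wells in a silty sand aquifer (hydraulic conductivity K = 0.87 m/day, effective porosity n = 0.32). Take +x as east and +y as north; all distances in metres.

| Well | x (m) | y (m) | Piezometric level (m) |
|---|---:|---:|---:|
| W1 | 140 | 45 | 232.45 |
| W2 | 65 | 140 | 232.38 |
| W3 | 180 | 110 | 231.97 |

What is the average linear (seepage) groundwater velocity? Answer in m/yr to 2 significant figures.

With h = a·x + b·y + c and W1 as origin, the differences give:
  (-75)·a + 95·b = -0.07
  40·a + 65·b = -0.48
Eliminate b (×65 and ×95, subtract): -8675·a = 41.050 → a = ∂h/∂x = -0.004732
Back-substitute: b = ∂h/∂y = -0.004473.
|∇h| = √(-0.004732² + -0.004473²) = 0.006511
Seepage velocity v = K·i/n = 0.87 × 0.006511 / 0.32 = 0.0177 m/day = 6.465 m/yr.

6.5 m/yr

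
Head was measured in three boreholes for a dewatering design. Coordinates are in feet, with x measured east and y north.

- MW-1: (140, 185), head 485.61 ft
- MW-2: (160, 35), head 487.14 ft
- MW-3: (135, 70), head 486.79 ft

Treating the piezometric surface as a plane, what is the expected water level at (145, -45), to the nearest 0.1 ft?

Differences from MW-1: to MW-2 (Δx, Δy, Δh) = (20, -150, +1.53); to MW-3 = (-5, -115, +1.18).
Determinant of the coordinate differences = 20·(-115) − (-5)·(-150) = -3050.
∂h/∂x = [(+1.53)·(-115) − (+1.18)·(-150)] / -3050 = -0.0003443
∂h/∂y = [20·(+1.18) − (-5)·(+1.53)] / -3050 = -0.01025
h(145, -45) = 485.61 + (-0.0003443)·(5) + (-0.01025)·(-230) = 485.61 -0.002 +2.357 = 487.965 ft.

488.0 ft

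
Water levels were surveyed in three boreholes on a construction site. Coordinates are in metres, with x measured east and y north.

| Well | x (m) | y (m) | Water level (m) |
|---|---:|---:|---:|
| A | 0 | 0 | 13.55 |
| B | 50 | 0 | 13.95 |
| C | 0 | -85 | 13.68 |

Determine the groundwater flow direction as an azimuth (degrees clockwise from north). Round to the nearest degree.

281°

∂h/∂x = (13.95 − 13.55) / (50 − 0) = +0.008000
∂h/∂y = (13.68 − 13.55) / (-85 − 0) = -0.001529
Flow direction (−∇h) has components (-0.008000 E, +0.001529 N).
Azimuth = atan2(E, N) = atan2(-0.008000, +0.001529) = 280.8° ≈ 281°.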